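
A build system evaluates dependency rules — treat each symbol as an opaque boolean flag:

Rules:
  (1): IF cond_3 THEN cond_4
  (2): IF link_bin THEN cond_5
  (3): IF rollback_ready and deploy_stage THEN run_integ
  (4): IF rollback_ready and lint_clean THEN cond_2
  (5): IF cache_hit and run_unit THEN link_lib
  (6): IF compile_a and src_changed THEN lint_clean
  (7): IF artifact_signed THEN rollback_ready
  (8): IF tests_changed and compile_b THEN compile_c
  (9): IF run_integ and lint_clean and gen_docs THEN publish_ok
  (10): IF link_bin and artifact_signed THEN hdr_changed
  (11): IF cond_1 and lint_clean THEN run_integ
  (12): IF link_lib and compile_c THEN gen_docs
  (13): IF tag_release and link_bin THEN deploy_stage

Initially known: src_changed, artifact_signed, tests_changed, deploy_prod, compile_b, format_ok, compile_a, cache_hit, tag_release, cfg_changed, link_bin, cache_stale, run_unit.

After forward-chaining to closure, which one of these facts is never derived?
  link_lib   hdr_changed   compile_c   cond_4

cond_4

Round 1 fires (2), (5), (6), (7), (8), (10), (13), giving cond_5, link_lib, lint_clean, rollback_ready, compile_c, hdr_changed, deploy_stage.
Round 2 fires (3), (4), (12), giving run_integ, cond_2, gen_docs.
Round 3 fires (9), giving publish_ok.
Derived: hdr_changed (round 1), compile_c (round 1), link_lib (round 1). cond_4 never appears in any round.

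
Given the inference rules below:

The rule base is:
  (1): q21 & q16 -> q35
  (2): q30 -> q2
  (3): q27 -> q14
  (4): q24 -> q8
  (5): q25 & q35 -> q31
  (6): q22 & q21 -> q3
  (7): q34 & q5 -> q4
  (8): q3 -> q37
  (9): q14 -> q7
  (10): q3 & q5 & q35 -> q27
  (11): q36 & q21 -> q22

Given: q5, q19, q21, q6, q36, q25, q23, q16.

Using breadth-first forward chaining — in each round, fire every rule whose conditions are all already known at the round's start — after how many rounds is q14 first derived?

4

[1] (1) [q21 & q16 -> q35]; (11) [q36 & q21 -> q22]. ⇒ new: q35, q22.
[2] (5) [q25 & q35 -> q31]; (6) [q22 & q21 -> q3]. ⇒ new: q31, q3.
[3] (8) [q3 -> q37]; (10) [q3 & q5 & q35 -> q27]. ⇒ new: q37, q27.
[4] (3) [q27 -> q14]. ⇒ new: q14.
q14 first appears in round 4.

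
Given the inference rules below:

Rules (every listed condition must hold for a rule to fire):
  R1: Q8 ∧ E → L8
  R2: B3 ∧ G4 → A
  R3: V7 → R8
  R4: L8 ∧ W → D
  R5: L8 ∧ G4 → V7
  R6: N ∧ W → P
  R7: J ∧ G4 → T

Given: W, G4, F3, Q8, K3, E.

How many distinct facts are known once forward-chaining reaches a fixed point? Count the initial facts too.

[1] R1 [Q8 ∧ E → L8]. ⇒ new: L8.
[2] R4 [L8 ∧ W → D]; R5 [L8 ∧ G4 → V7]. ⇒ new: D, V7.
[3] R3 [V7 → R8]. ⇒ new: R8.
Closure: {D, E, F3, G4, K3, L8, Q8, R8, V7, W} — 10 facts.

10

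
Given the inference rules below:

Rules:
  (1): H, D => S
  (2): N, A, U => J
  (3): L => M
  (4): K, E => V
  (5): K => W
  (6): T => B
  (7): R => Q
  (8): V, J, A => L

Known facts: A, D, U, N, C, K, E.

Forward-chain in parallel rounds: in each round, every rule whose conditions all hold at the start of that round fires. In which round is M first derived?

3

Round 1: (2) [N, A, U => J]; (4) [K, E => V]; (5) [K => W]. New: J, V, W.
Round 2: (8) [V, J, A => L]. New: L.
Round 3: (3) [L => M]. New: M.
M first appears in round 3.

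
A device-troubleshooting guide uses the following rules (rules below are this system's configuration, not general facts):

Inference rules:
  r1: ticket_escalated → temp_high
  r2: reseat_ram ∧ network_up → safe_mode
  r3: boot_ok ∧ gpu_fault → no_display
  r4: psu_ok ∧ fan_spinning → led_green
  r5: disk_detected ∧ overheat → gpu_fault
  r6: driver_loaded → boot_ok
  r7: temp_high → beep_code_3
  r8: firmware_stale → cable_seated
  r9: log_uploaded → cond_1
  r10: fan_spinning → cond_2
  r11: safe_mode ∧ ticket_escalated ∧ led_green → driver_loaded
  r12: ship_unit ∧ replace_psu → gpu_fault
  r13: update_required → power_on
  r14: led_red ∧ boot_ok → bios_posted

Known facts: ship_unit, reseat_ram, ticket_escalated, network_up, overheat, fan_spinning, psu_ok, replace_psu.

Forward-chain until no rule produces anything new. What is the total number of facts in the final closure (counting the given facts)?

[1] r1 [ticket_escalated → temp_high]; r2 [reseat_ram ∧ network_up → safe_mode]; r4 [psu_ok ∧ fan_spinning → led_green]; r10 [fan_spinning → cond_2]; r12 [ship_unit ∧ replace_psu → gpu_fault]. ⇒ new: temp_high, safe_mode, led_green, cond_2, gpu_fault.
[2] r7 [temp_high → beep_code_3]; r11 [safe_mode ∧ ticket_escalated ∧ led_green → driver_loaded]. ⇒ new: beep_code_3, driver_loaded.
[3] r6 [driver_loaded → boot_ok]. ⇒ new: boot_ok.
[4] r3 [boot_ok ∧ gpu_fault → no_display]. ⇒ new: no_display.
Closure: {beep_code_3, boot_ok, cond_2, driver_loaded, fan_spinning, gpu_fault, led_green, network_up, no_display, overheat, psu_ok, replace_psu, reseat_ram, safe_mode, ship_unit, temp_high, ticket_escalated} — 17 facts.

17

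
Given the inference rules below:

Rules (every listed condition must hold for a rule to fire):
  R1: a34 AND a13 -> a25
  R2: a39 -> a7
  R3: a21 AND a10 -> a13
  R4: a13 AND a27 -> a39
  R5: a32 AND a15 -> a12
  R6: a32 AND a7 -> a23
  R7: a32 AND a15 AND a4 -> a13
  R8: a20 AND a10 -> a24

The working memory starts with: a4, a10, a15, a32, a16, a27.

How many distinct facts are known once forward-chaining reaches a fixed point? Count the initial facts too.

11

[1] R5 [a32 AND a15 -> a12]; R7 [a32 AND a15 AND a4 -> a13]. ⇒ new: a12, a13.
[2] R4 [a13 AND a27 -> a39]. ⇒ new: a39.
[3] R2 [a39 -> a7]. ⇒ new: a7.
[4] R6 [a32 AND a7 -> a23]. ⇒ new: a23.
Closure: {a10, a12, a13, a15, a16, a23, a27, a32, a39, a4, a7} — 11 facts.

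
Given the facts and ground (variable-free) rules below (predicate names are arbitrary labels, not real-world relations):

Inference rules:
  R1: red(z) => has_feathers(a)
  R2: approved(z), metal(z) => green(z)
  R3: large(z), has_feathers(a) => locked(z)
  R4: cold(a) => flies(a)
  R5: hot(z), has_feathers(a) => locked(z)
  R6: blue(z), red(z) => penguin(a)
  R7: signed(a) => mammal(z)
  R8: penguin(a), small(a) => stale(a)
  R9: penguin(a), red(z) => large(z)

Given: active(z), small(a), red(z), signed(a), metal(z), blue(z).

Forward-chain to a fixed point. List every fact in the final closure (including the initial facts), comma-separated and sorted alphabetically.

Round 1 — R1, R6, R7, derive has_feathers(a), penguin(a), mammal(z).
Round 2 — R8, R9, derive stale(a), large(z).
Round 3 — R3, derive locked(z).

active(z), blue(z), has_feathers(a), large(z), locked(z), mammal(z), metal(z), penguin(a), red(z), signed(a), small(a), stale(a)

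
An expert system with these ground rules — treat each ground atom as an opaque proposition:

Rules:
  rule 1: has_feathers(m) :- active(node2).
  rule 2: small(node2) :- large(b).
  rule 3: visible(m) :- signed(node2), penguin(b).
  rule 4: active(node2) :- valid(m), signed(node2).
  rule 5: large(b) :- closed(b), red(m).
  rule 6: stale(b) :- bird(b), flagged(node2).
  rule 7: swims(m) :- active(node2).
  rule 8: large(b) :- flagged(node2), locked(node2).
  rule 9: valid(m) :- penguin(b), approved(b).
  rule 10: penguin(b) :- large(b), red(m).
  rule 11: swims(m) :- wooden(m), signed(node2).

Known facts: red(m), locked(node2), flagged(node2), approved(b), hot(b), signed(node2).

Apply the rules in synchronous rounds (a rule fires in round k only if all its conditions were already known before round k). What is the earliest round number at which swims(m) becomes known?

Round 1 fires rule 8, giving large(b).
Round 2 fires rule 2, rule 10, giving small(node2), penguin(b).
Round 3 fires rule 3, rule 9, giving visible(m), valid(m).
Round 4 fires rule 4, giving active(node2).
Round 5 fires rule 1, rule 7, giving has_feathers(m), swims(m).
swims(m) first appears in round 5.

5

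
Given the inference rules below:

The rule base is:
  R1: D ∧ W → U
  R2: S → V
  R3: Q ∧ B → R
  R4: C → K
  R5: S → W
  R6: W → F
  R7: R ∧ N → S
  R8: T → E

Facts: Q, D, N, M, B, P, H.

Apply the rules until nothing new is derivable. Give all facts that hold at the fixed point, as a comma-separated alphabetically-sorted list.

Round 1 — R3, derive R.
Round 2 — R7, derive S.
Round 3 — R2, R5, derive V, W.
Round 4 — R1, R6, derive U, F.

B, D, F, H, M, N, P, Q, R, S, U, V, W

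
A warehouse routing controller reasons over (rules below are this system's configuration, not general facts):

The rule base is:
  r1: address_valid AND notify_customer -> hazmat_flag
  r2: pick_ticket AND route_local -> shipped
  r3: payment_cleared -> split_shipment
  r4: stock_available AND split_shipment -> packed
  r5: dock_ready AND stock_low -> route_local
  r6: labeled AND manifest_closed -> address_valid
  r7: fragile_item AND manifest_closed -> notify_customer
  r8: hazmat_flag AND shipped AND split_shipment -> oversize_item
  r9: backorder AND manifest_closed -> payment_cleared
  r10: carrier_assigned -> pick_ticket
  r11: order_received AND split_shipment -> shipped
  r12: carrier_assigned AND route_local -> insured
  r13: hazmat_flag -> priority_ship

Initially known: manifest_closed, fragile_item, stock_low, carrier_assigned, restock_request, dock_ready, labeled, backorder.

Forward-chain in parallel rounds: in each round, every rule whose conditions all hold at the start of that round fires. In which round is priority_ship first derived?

3

Round 1 — r5, r6, r7, r9, r10, derive route_local, address_valid, notify_customer, payment_cleared, pick_ticket.
Round 2 — r1, r2, r3, r12, derive hazmat_flag, shipped, split_shipment, insured.
Round 3 — r8, r13, derive oversize_item, priority_ship.
priority_ship first appears in round 3.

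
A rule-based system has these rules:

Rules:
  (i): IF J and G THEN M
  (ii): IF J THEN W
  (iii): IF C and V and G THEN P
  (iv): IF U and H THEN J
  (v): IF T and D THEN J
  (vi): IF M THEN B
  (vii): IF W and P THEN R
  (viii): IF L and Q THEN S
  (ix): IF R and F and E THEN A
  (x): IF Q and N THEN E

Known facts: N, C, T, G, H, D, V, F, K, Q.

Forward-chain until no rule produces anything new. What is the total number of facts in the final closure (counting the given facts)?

18

Round 1 fires (iii), (v), (x), giving P, J, E.
Round 2 fires (i), (ii), giving M, W.
Round 3 fires (vi), (vii), giving B, R.
Round 4 fires (ix), giving A.
Closure: {A, B, C, D, E, F, G, H, J, K, M, N, P, Q, R, T, V, W} — 18 facts.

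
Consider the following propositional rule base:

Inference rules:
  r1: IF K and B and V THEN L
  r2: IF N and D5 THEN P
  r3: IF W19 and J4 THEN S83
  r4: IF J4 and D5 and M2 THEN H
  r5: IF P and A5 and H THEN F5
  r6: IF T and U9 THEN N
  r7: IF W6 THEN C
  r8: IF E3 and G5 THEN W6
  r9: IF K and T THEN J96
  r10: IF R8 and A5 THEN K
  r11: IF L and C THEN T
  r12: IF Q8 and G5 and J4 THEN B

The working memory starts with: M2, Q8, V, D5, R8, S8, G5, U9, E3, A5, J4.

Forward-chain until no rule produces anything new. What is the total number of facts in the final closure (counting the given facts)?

[1] r4 [IF J4 and D5 and M2 THEN H]; r8 [IF E3 and G5 THEN W6]; r10 [IF R8 and A5 THEN K]; r12 [IF Q8 and G5 and J4 THEN B]. ⇒ new: H, W6, K, B.
[2] r1 [IF K and B and V THEN L]; r7 [IF W6 THEN C]. ⇒ new: L, C.
[3] r11 [IF L and C THEN T]. ⇒ new: T.
[4] r6 [IF T and U9 THEN N]; r9 [IF K and T THEN J96]. ⇒ new: N, J96.
[5] r2 [IF N and D5 THEN P]. ⇒ new: P.
[6] r5 [IF P and A5 and H THEN F5]. ⇒ new: F5.
Closure: {A5, B, C, D5, E3, F5, G5, H, J4, J96, K, L, M2, N, P, Q8, R8, S8, T, U9, V, W6} — 22 facts.

22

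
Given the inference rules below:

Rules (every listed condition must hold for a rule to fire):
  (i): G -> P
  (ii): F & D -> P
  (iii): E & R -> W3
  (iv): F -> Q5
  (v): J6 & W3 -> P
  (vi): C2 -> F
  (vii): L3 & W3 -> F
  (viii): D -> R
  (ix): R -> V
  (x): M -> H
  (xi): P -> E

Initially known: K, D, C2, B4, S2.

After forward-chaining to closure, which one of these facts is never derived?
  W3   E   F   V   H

H

Round 1 — (vi), (viii), derive F, R.
Round 2 — (ii), (iv), (ix), derive P, Q5, V.
Round 3 — (xi), derive E.
Round 4 — (iii), derive W3.
Derived: W3 (round 4), V (round 2), E (round 3), F (round 1). H never appears in any round.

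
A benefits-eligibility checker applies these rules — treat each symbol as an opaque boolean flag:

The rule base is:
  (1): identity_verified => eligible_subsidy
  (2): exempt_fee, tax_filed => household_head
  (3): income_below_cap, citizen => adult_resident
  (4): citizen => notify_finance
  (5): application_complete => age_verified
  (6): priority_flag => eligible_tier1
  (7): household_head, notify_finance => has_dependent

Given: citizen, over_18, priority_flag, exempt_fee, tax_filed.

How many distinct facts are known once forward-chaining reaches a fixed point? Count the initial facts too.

Round 1 — (2), (4), (6), derive household_head, notify_finance, eligible_tier1.
Round 2 — (7), derive has_dependent.
Closure: {citizen, eligible_tier1, exempt_fee, has_dependent, household_head, notify_finance, over_18, priority_flag, tax_filed} — 9 facts.

9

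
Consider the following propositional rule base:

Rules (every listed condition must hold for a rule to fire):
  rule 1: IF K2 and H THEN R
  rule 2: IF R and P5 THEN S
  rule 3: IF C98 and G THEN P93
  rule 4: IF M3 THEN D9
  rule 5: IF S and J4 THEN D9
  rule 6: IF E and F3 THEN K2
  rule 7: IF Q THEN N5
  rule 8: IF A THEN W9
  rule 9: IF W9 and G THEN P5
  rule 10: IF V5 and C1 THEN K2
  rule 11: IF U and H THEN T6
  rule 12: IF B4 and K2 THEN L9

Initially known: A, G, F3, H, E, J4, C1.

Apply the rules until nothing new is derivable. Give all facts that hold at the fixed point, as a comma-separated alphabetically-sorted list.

Round 1: rule 6 [IF E and F3 THEN K2]; rule 8 [IF A THEN W9]. New: K2, W9.
Round 2: rule 1 [IF K2 and H THEN R]; rule 9 [IF W9 and G THEN P5]. New: R, P5.
Round 3: rule 2 [IF R and P5 THEN S]. New: S.
Round 4: rule 5 [IF S and J4 THEN D9]. New: D9.

A, C1, D9, E, F3, G, H, J4, K2, P5, R, S, W9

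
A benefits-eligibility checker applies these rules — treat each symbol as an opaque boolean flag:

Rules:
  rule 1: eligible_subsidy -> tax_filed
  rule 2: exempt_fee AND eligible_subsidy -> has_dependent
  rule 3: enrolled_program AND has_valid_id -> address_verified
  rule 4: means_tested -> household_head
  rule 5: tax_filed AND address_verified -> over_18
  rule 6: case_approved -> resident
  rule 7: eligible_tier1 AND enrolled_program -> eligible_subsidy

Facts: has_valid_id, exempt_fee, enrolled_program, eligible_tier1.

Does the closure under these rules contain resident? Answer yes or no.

no

Round 1 — rule 3, rule 7, derive address_verified, eligible_subsidy.
Round 2 — rule 1, rule 2, derive tax_filed, has_dependent.
Round 3 — rule 5, derive over_18.
Fixed point reached. resident is concluded only by rule 6; rule 6 needs case_approved (never derived).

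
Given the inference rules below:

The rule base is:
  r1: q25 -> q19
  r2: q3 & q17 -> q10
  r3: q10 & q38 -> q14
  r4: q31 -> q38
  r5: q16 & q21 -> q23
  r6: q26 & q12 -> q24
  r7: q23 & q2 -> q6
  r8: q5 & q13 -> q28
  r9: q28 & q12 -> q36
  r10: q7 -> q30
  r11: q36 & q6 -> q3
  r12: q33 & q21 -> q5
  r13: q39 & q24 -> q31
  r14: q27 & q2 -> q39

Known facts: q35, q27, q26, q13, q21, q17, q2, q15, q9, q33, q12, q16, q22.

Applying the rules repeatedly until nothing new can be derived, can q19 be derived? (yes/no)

Round 1 fires r5, r6, r12, r14, giving q23, q24, q5, q39.
Round 2 fires r7, r8, r13, giving q6, q28, q31.
Round 3 fires r4, r9, giving q38, q36.
Round 4 fires r11, giving q3.
Round 5 fires r2, giving q10.
Round 6 fires r3, giving q14.
Fixed point reached. q19 is concluded only by r1; r1 needs q25 (never derived).

no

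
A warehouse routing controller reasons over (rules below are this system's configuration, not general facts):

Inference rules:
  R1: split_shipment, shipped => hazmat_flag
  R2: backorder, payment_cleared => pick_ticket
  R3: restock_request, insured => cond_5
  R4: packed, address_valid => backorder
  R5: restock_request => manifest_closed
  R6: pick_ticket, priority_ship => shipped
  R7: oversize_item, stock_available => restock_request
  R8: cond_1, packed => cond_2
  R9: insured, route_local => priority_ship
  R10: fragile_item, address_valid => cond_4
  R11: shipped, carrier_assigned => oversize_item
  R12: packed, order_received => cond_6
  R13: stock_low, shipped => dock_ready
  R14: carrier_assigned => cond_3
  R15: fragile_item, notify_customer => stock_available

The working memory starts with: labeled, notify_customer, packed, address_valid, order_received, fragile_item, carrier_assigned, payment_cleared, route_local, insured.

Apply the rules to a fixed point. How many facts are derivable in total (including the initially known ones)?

22

[1] R4 [packed, address_valid => backorder]; R9 [insured, route_local => priority_ship]; R10 [fragile_item, address_valid => cond_4]; R12 [packed, order_received => cond_6]; R14 [carrier_assigned => cond_3]; R15 [fragile_item, notify_customer => stock_available]. ⇒ new: backorder, priority_ship, cond_4, cond_6, cond_3, stock_available.
[2] R2 [backorder, payment_cleared => pick_ticket]. ⇒ new: pick_ticket.
[3] R6 [pick_ticket, priority_ship => shipped]. ⇒ new: shipped.
[4] R11 [shipped, carrier_assigned => oversize_item]. ⇒ new: oversize_item.
[5] R7 [oversize_item, stock_available => restock_request]. ⇒ new: restock_request.
[6] R3 [restock_request, insured => cond_5]; R5 [restock_request => manifest_closed]. ⇒ new: cond_5, manifest_closed.
Closure: {address_valid, backorder, carrier_assigned, cond_3, cond_4, cond_5, cond_6, fragile_item, insured, labeled, manifest_closed, notify_customer, order_received, oversize_item, packed, payment_cleared, pick_ticket, priority_ship, restock_request, route_local, shipped, stock_available} — 22 facts.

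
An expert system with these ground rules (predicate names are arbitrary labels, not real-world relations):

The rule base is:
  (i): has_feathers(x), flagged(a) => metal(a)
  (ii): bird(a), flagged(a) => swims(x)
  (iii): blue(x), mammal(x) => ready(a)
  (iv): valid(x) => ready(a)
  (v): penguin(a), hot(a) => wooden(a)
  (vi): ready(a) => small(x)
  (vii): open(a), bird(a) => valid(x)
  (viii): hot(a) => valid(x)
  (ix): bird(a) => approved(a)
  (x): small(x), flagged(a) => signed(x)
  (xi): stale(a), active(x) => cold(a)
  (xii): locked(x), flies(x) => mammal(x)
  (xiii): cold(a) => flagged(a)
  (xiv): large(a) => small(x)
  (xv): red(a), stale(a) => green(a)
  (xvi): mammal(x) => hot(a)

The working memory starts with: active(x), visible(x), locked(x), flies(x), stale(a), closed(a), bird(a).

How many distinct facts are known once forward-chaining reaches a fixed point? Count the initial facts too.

17

[1] (ix) [bird(a) => approved(a)]; (xi) [stale(a), active(x) => cold(a)]; (xii) [locked(x), flies(x) => mammal(x)]. ⇒ new: approved(a), cold(a), mammal(x).
[2] (xiii) [cold(a) => flagged(a)]; (xvi) [mammal(x) => hot(a)]. ⇒ new: flagged(a), hot(a).
[3] (ii) [bird(a), flagged(a) => swims(x)]; (viii) [hot(a) => valid(x)]. ⇒ new: swims(x), valid(x).
[4] (iv) [valid(x) => ready(a)]. ⇒ new: ready(a).
[5] (vi) [ready(a) => small(x)]. ⇒ new: small(x).
[6] (x) [small(x), flagged(a) => signed(x)]. ⇒ new: signed(x).
Closure: {active(x), approved(a), bird(a), closed(a), cold(a), flagged(a), flies(x), hot(a), locked(x), mammal(x), ready(a), signed(x), small(x), stale(a), swims(x), valid(x), visible(x)} — 17 facts.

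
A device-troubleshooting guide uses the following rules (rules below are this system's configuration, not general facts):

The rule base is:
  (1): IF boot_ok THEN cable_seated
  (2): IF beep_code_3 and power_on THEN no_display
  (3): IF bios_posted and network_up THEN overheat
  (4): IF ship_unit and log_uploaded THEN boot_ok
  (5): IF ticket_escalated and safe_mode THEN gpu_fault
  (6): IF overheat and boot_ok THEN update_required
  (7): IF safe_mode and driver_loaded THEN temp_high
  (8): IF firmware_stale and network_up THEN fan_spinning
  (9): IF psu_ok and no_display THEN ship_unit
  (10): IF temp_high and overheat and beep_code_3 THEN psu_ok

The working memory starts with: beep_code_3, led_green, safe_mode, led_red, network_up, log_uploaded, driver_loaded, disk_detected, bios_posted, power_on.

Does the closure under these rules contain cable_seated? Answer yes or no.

yes

[1] (2) [IF beep_code_3 and power_on THEN no_display]; (3) [IF bios_posted and network_up THEN overheat]; (7) [IF safe_mode and driver_loaded THEN temp_high]. ⇒ new: no_display, overheat, temp_high.
[2] (10) [IF temp_high and overheat and beep_code_3 THEN psu_ok]. ⇒ new: psu_ok.
[3] (9) [IF psu_ok and no_display THEN ship_unit]. ⇒ new: ship_unit.
[4] (4) [IF ship_unit and log_uploaded THEN boot_ok]. ⇒ new: boot_ok.
[5] (1) [IF boot_ok THEN cable_seated]; (6) [IF overheat and boot_ok THEN update_required]. ⇒ new: cable_seated, update_required.
cable_seated appears in round 5, so it is derivable.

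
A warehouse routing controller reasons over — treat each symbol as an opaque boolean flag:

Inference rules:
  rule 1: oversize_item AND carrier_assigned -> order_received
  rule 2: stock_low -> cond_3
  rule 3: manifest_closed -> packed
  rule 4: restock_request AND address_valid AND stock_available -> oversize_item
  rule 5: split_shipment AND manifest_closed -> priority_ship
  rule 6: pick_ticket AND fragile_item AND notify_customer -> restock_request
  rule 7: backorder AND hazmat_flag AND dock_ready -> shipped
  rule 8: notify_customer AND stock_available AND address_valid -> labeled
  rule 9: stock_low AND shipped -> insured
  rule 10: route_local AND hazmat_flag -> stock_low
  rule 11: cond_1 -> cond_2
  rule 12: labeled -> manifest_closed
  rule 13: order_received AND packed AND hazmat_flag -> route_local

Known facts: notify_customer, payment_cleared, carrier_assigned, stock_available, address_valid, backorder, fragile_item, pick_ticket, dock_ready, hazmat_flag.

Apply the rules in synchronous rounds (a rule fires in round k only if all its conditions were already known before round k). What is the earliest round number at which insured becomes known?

6

Round 1: rule 6 [pick_ticket AND fragile_item AND notify_customer -> restock_request]; rule 7 [backorder AND hazmat_flag AND dock_ready -> shipped]; rule 8 [notify_customer AND stock_available AND address_valid -> labeled]. New: restock_request, shipped, labeled.
Round 2: rule 4 [restock_request AND address_valid AND stock_available -> oversize_item]; rule 12 [labeled -> manifest_closed]. New: oversize_item, manifest_closed.
Round 3: rule 1 [oversize_item AND carrier_assigned -> order_received]; rule 3 [manifest_closed -> packed]. New: order_received, packed.
Round 4: rule 13 [order_received AND packed AND hazmat_flag -> route_local]. New: route_local.
Round 5: rule 10 [route_local AND hazmat_flag -> stock_low]. New: stock_low.
Round 6: rule 2 [stock_low -> cond_3]; rule 9 [stock_low AND shipped -> insured]. New: cond_3, insured.
insured first appears in round 6.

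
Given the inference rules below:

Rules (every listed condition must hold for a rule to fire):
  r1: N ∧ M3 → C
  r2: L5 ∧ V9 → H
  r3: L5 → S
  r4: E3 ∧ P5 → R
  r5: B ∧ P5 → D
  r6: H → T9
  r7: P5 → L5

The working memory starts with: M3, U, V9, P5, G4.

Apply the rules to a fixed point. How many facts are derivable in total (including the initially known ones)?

9

Round 1 fires r7, giving L5.
Round 2 fires r2, r3, giving H, S.
Round 3 fires r6, giving T9.
Closure: {G4, H, L5, M3, P5, S, T9, U, V9} — 9 facts.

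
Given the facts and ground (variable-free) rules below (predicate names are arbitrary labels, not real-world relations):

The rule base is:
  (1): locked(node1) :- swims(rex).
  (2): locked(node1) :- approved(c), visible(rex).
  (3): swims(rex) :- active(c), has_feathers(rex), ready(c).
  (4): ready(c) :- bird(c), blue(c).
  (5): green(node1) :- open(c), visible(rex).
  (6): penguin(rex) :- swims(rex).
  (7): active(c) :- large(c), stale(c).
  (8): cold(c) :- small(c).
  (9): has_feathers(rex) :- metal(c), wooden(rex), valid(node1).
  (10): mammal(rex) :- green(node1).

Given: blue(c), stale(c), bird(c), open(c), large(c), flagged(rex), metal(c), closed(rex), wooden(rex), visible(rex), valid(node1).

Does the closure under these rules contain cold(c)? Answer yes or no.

[1] (4) [ready(c) :- bird(c), blue(c).]; (5) [green(node1) :- open(c), visible(rex).]; (7) [active(c) :- large(c), stale(c).]; (9) [has_feathers(rex) :- metal(c), wooden(rex), valid(node1).]. ⇒ new: ready(c), green(node1), active(c), has_feathers(rex).
[2] (3) [swims(rex) :- active(c), has_feathers(rex), ready(c).]; (10) [mammal(rex) :- green(node1).]. ⇒ new: swims(rex), mammal(rex).
[3] (1) [locked(node1) :- swims(rex).]; (6) [penguin(rex) :- swims(rex).]. ⇒ new: locked(node1), penguin(rex).
Fixed point reached. cold(c) is concluded only by (8); (8) needs small(c) (never derived).

no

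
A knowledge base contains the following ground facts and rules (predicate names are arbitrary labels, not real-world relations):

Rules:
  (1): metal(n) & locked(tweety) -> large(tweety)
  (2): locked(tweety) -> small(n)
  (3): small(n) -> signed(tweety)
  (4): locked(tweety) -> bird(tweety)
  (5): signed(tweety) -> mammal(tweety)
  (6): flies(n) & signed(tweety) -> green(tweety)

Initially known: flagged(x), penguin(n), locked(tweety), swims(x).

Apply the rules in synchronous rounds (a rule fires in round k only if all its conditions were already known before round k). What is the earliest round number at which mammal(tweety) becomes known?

3

Round 1: (2) [locked(tweety) -> small(n)]; (4) [locked(tweety) -> bird(tweety)]. New: small(n), bird(tweety).
Round 2: (3) [small(n) -> signed(tweety)]. New: signed(tweety).
Round 3: (5) [signed(tweety) -> mammal(tweety)]. New: mammal(tweety).
mammal(tweety) first appears in round 3.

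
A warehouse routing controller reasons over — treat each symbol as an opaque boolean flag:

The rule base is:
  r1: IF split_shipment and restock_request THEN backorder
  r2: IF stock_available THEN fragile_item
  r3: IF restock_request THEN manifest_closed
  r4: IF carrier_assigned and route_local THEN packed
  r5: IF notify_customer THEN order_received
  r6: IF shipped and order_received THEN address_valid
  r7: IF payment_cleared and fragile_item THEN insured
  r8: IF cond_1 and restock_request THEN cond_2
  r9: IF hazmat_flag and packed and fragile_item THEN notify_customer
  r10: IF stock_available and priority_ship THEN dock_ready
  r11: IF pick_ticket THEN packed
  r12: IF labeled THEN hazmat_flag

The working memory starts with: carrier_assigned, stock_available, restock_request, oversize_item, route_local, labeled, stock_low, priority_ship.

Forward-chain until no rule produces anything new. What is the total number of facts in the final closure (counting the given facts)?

Round 1: r2 [IF stock_available THEN fragile_item]; r3 [IF restock_request THEN manifest_closed]; r4 [IF carrier_assigned and route_local THEN packed]; r10 [IF stock_available and priority_ship THEN dock_ready]; r12 [IF labeled THEN hazmat_flag]. New: fragile_item, manifest_closed, packed, dock_ready, hazmat_flag.
Round 2: r9 [IF hazmat_flag and packed and fragile_item THEN notify_customer]. New: notify_customer.
Round 3: r5 [IF notify_customer THEN order_received]. New: order_received.
Closure: {carrier_assigned, dock_ready, fragile_item, hazmat_flag, labeled, manifest_closed, notify_customer, order_received, oversize_item, packed, priority_ship, restock_request, route_local, stock_available, stock_low} — 15 facts.

15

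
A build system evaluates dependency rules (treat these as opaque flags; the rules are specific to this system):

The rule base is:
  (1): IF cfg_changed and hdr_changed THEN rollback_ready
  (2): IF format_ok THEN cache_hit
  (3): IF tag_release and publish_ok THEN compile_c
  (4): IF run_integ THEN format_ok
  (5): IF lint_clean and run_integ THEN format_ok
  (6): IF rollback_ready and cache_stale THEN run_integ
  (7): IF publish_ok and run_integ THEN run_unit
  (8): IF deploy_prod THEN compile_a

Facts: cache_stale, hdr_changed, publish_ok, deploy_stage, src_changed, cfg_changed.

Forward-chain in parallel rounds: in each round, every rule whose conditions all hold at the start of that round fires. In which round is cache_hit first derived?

4

Round 1: (1) [IF cfg_changed and hdr_changed THEN rollback_ready]. Adds rollback_ready.
Round 2: (6) [IF rollback_ready and cache_stale THEN run_integ]. Adds run_integ.
Round 3: (4) [IF run_integ THEN format_ok]; (7) [IF publish_ok and run_integ THEN run_unit]. Adds format_ok, run_unit.
Round 4: (2) [IF format_ok THEN cache_hit]. Adds cache_hit.
cache_hit first appears in round 4.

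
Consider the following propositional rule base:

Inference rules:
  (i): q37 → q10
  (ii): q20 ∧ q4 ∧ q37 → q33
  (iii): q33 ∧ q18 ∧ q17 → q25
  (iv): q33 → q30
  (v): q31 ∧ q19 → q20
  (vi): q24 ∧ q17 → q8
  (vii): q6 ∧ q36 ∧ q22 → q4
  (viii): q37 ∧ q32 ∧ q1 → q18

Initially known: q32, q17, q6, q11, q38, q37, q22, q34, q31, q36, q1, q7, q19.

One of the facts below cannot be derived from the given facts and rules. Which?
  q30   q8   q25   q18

Round 1 fires (i), (v), (vii), (viii), giving q10, q20, q4, q18.
Round 2 fires (ii), giving q33.
Round 3 fires (iii), (iv), giving q25, q30.
Derived: q30 (round 3), q25 (round 3), q18 (round 1). q8 never appears in any round.

q8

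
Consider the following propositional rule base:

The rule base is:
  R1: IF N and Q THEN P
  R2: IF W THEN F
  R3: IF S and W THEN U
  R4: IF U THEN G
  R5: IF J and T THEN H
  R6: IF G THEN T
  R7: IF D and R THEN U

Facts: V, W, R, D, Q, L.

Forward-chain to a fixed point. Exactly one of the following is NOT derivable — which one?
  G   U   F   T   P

Round 1 — R2, R7, derive F, U.
Round 2 — R4, derive G.
Round 3 — R6, derive T.
Derived: F (round 1), T (round 3), G (round 2), U (round 1). P never appears in any round.

P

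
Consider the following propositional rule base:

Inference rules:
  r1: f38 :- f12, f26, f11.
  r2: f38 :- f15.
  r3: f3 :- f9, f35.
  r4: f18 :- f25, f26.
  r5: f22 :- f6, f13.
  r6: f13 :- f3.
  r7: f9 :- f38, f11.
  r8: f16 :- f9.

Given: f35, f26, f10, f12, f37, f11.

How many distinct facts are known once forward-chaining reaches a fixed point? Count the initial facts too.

11

Round 1: r1 [f38 :- f12, f26, f11.]. Adds f38.
Round 2: r7 [f9 :- f38, f11.]. Adds f9.
Round 3: r3 [f3 :- f9, f35.]; r8 [f16 :- f9.]. Adds f3, f16.
Round 4: r6 [f13 :- f3.]. Adds f13.
Closure: {f10, f11, f12, f13, f16, f26, f3, f35, f37, f38, f9} — 11 facts.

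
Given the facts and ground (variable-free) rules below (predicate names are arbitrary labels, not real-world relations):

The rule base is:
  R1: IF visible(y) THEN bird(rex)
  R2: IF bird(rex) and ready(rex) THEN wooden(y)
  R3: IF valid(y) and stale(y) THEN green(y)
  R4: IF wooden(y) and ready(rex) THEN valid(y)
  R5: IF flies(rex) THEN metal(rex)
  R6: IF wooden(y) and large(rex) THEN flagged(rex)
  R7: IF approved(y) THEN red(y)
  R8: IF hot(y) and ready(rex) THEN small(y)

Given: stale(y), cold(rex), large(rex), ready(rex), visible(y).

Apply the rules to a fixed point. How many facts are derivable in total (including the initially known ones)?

10

Round 1: R1 [IF visible(y) THEN bird(rex)]. Adds bird(rex).
Round 2: R2 [IF bird(rex) and ready(rex) THEN wooden(y)]. Adds wooden(y).
Round 3: R4 [IF wooden(y) and ready(rex) THEN valid(y)]; R6 [IF wooden(y) and large(rex) THEN flagged(rex)]. Adds valid(y), flagged(rex).
Round 4: R3 [IF valid(y) and stale(y) THEN green(y)]. Adds green(y).
Closure: {bird(rex), cold(rex), flagged(rex), green(y), large(rex), ready(rex), stale(y), valid(y), visible(y), wooden(y)} — 10 facts.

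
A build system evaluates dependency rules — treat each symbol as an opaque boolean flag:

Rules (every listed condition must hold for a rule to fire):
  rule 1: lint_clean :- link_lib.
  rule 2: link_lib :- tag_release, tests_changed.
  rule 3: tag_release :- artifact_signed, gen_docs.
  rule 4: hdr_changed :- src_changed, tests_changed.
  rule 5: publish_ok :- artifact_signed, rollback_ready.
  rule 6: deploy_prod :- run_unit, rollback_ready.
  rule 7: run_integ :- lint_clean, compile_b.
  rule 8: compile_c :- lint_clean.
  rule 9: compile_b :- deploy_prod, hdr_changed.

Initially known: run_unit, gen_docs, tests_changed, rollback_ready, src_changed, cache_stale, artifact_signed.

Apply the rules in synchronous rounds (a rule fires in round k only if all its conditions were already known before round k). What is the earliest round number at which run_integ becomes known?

4

Round 1: rule 3 [tag_release :- artifact_signed, gen_docs.]; rule 4 [hdr_changed :- src_changed, tests_changed.]; rule 5 [publish_ok :- artifact_signed, rollback_ready.]; rule 6 [deploy_prod :- run_unit, rollback_ready.]. New: tag_release, hdr_changed, publish_ok, deploy_prod.
Round 2: rule 2 [link_lib :- tag_release, tests_changed.]; rule 9 [compile_b :- deploy_prod, hdr_changed.]. New: link_lib, compile_b.
Round 3: rule 1 [lint_clean :- link_lib.]. New: lint_clean.
Round 4: rule 7 [run_integ :- lint_clean, compile_b.]; rule 8 [compile_c :- lint_clean.]. New: run_integ, compile_c.
run_integ first appears in round 4.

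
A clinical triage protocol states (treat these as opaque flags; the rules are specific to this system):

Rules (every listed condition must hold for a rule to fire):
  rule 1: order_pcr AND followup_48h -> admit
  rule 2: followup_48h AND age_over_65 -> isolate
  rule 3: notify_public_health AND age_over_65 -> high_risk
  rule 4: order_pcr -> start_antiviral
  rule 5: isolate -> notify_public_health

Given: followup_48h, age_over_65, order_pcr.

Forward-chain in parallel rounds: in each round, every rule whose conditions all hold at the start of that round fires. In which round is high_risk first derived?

Round 1 — rule 1, rule 2, rule 4, derive admit, isolate, start_antiviral.
Round 2 — rule 5, derive notify_public_health.
Round 3 — rule 3, derive high_risk.
high_risk first appears in round 3.

3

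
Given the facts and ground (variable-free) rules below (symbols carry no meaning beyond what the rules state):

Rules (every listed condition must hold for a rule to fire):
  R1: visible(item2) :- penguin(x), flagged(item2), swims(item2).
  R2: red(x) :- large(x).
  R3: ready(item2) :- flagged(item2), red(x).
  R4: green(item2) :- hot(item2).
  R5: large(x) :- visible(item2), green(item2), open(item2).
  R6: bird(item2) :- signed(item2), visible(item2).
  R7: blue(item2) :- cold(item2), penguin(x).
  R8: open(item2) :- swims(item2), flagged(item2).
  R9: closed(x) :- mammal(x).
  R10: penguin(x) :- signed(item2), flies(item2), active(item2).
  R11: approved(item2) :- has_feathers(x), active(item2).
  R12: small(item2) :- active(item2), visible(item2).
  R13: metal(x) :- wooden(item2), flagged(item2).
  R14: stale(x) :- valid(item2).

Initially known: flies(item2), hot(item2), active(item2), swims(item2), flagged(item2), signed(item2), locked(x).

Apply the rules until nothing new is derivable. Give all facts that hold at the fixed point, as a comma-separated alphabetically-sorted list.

[1] R4 [green(item2) :- hot(item2).]; R8 [open(item2) :- swims(item2), flagged(item2).]; R10 [penguin(x) :- signed(item2), flies(item2), active(item2).]. ⇒ new: green(item2), open(item2), penguin(x).
[2] R1 [visible(item2) :- penguin(x), flagged(item2), swims(item2).]. ⇒ new: visible(item2).
[3] R5 [large(x) :- visible(item2), green(item2), open(item2).]; R6 [bird(item2) :- signed(item2), visible(item2).]; R12 [small(item2) :- active(item2), visible(item2).]. ⇒ new: large(x), bird(item2), small(item2).
[4] R2 [red(x) :- large(x).]. ⇒ new: red(x).
[5] R3 [ready(item2) :- flagged(item2), red(x).]. ⇒ new: ready(item2).

active(item2), bird(item2), flagged(item2), flies(item2), green(item2), hot(item2), large(x), locked(x), open(item2), penguin(x), ready(item2), red(x), signed(item2), small(item2), swims(item2), visible(item2)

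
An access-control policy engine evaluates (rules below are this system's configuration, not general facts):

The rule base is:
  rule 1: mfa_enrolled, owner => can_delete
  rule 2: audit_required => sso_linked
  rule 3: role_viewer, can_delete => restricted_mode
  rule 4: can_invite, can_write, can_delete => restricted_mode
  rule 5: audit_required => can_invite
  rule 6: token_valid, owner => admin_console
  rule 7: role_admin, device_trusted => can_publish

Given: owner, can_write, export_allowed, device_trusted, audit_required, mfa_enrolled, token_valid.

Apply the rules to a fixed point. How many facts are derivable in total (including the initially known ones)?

12

[1] rule 1 [mfa_enrolled, owner => can_delete]; rule 2 [audit_required => sso_linked]; rule 5 [audit_required => can_invite]; rule 6 [token_valid, owner => admin_console]. ⇒ new: can_delete, sso_linked, can_invite, admin_console.
[2] rule 4 [can_invite, can_write, can_delete => restricted_mode]. ⇒ new: restricted_mode.
Closure: {admin_console, audit_required, can_delete, can_invite, can_write, device_trusted, export_allowed, mfa_enrolled, owner, restricted_mode, sso_linked, token_valid} — 12 facts.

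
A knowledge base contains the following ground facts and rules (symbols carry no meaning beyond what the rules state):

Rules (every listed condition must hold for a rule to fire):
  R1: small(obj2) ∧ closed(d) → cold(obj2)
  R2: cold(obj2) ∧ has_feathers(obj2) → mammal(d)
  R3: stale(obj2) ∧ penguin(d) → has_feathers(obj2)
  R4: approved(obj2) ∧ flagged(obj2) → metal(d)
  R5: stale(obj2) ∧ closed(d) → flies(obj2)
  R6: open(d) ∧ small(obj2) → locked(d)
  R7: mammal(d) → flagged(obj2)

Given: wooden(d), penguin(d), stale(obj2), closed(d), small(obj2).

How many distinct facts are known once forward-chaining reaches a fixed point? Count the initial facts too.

Round 1: R1 [small(obj2) ∧ closed(d) → cold(obj2)]; R3 [stale(obj2) ∧ penguin(d) → has_feathers(obj2)]; R5 [stale(obj2) ∧ closed(d) → flies(obj2)]. Adds cold(obj2), has_feathers(obj2), flies(obj2).
Round 2: R2 [cold(obj2) ∧ has_feathers(obj2) → mammal(d)]. Adds mammal(d).
Round 3: R7 [mammal(d) → flagged(obj2)]. Adds flagged(obj2).
Closure: {closed(d), cold(obj2), flagged(obj2), flies(obj2), has_feathers(obj2), mammal(d), penguin(d), small(obj2), stale(obj2), wooden(d)} — 10 facts.

10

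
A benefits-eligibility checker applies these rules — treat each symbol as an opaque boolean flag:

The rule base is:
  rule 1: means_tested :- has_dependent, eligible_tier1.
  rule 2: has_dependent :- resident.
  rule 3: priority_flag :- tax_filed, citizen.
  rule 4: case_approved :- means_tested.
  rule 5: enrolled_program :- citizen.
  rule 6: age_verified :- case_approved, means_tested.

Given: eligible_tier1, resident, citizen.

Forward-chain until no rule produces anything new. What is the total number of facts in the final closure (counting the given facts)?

Round 1 — rule 2, rule 5, derive has_dependent, enrolled_program.
Round 2 — rule 1, derive means_tested.
Round 3 — rule 4, derive case_approved.
Round 4 — rule 6, derive age_verified.
Closure: {age_verified, case_approved, citizen, eligible_tier1, enrolled_program, has_dependent, means_tested, resident} — 8 facts.

8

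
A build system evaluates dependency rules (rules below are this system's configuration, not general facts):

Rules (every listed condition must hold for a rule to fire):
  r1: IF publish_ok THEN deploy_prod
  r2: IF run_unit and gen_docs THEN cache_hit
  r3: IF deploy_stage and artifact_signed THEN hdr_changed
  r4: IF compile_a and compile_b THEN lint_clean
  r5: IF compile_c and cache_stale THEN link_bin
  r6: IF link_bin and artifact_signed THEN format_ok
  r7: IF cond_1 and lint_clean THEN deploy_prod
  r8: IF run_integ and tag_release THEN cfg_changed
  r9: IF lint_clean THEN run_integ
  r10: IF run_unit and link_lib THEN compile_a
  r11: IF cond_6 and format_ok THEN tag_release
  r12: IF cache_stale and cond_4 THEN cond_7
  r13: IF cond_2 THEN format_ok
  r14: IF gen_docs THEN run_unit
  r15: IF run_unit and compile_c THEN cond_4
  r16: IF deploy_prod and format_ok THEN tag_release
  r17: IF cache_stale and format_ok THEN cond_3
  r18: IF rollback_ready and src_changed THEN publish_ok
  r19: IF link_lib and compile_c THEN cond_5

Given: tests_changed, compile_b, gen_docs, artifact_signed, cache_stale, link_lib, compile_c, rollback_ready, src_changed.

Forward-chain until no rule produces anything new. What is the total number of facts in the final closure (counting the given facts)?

Round 1 fires r5, r14, r18, r19, giving link_bin, run_unit, publish_ok, cond_5.
Round 2 fires r1, r2, r6, r10, r15, giving deploy_prod, cache_hit, format_ok, compile_a, cond_4.
Round 3 fires r4, r12, r16, r17, giving lint_clean, cond_7, tag_release, cond_3.
Round 4 fires r9, giving run_integ.
Round 5 fires r8, giving cfg_changed.
Closure: {artifact_signed, cache_hit, cache_stale, cfg_changed, compile_a, compile_b, compile_c, cond_3, cond_4, cond_5, cond_7, deploy_prod, format_ok, gen_docs, link_bin, link_lib, lint_clean, publish_ok, rollback_ready, run_integ, run_unit, src_changed, tag_release, tests_changed} — 24 facts.

24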